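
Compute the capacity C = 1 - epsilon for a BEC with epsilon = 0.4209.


C = 1 - epsilon = 1 - 0.4209 = 0.5791

0.5791 bits


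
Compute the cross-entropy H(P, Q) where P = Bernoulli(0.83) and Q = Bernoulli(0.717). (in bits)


H(P,Q) = -p*log2(q) - (1-p)*log2(1-q). -0.83*log2(0.717) = 0.398363; -0.17*log2(0.283) = 0.309591. H(P,Q) = 0.398363 + 0.309591 = 0.708

0.708 bits


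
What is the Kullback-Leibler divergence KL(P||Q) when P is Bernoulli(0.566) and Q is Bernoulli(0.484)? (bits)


KL = p*log2(p/q) + (1-p)*log2((1-p)/(1-q)) = 0.566*log2(0.566/0.484) + 0.434*log2(0.434/0.516) = 0.0194

0.0194 bits


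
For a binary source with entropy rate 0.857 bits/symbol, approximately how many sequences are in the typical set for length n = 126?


log2|A_typical| = nH = 126 * 0.857 = 107.982, so |A_typical| ~ 2^107.982 = 3.205e+32

3.205e+32


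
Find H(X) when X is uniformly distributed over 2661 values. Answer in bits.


H = log2(n) = log2(2661) = 11.3778

11.3778 bits


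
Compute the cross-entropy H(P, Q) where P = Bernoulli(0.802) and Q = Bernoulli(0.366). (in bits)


H(P,Q) = -p*log2(q) - (1-p)*log2(1-q). -0.802*log2(0.366) = 1.162968; -0.198*log2(0.634) = 0.130174. H(P,Q) = 1.162968 + 0.130174 = 1.2931

1.2931 bits


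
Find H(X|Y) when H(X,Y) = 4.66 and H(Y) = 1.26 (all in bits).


H(X|Y) = H(X,Y) - H(Y) = 4.66 - 1.26 = 3.4

3.4 bits


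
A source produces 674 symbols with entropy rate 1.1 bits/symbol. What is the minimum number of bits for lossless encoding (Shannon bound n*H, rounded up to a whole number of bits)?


Minimum bits >= n * H = 674 * 1.1 = 741.4, rounded up to a whole number of bits = 742

742 bits


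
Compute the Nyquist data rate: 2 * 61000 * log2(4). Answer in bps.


Rate = 2 * B * log2(M) = 2 * 61000 * 2.0 = 244000.0

244000.0 bps


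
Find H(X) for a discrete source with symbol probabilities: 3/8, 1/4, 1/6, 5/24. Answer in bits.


H = -sum(p_i * log2(p_i)). Terms: -(3/8)*log2(3/8) = 0.530639; -(1/4)*log2(1/4) = 0.500000; -(1/6)*log2(1/6) = 0.430827; -(5/24)*log2(5/24) = 0.471466. H = 0.530639 + 0.500000 + 0.430827 + 0.471466 = 1.9329

1.9329 bits


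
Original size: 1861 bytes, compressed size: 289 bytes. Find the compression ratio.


Ratio = original / compressed = 1861 / 289 = 6.4394

6.4394


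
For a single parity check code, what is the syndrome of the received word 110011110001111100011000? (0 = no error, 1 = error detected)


Syndrome = XOR of all bits = 1 XOR 1 XOR 0 XOR 0 XOR 1 XOR 1 XOR 1 XOR 1 XOR 0 XOR 0 XOR 0 XOR 1 XOR 1 XOR 1 XOR 1 XOR 1 XOR 0 XOR 0 XOR 0 XOR 1 XOR 1 XOR 0 XOR 0 XOR 0 = 1

1


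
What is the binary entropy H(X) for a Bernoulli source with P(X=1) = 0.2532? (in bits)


H = -p*log2(p) - (1-p)*log2(1-p). -0.2532*log2(0.2532) = 0.501754; -0.7468*log2(0.7468) = 0.314557. H = 0.501754 + 0.314557 = 0.8163

0.8163 bits


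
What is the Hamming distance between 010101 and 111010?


Count differing positions: ^ . ^ ^ ^ ^ = 5 differences

5


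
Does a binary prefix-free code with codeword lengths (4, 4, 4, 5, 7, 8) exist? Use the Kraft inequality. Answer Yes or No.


Kraft sum = sum(2^(-l_i)) = 0.2305, need <= 1. Result: satisfied (a binary prefix-free code with these lengths exists)

Yes


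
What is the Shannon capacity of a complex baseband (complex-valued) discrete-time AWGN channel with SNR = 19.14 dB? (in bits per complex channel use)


SNR_linear = 10^(19.14/10) = 82.0352; C = log2(1 + SNR_linear) = log2(1 + 82.0352) = 6.3757

6.3757 bits/channel use


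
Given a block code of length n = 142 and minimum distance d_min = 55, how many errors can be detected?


Detection capability = d_min - 1 = 55 - 1 = 54

54 errors


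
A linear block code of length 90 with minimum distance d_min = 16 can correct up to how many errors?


Correction capability = floor((d-1)/2) = floor((16-1)/2) = 7

7 errors


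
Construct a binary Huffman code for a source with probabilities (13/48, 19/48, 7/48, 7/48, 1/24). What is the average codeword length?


Huffman construction (repeatedly merge the two least-probable nodes; each merge adds 1 bit to every symbol beneath it): 1/24 + 7/48 = 3/16; 7/48 + 3/16 = 1/3; 13/48 + 1/3 = 29/48; 19/48 + 29/48 = 1. Resulting codeword lengths (in the order the probabilities were given): (2, 1, 4, 3, 4). L_avg = sum(p_i * l_i) = 13/48*2 + 19/48*1 + 7/48*4 + 7/48*3 + 1/24*4 = 17/8 = 2.125

2.125 bits


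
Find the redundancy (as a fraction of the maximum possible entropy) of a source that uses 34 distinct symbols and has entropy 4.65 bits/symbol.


H_max = log2(K) = log2(34) = 5.0875 bits/symbol. Redundancy = 1 - H/H_max = 1 - 4.65/5.0875 = 1 - 0.914 = 0.086

0.086


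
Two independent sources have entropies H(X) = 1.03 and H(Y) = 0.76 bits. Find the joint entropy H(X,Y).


For independent variables, H(X,Y) = H(X) + H(Y) = 1.03 + 0.76 = 1.79

1.79 bits


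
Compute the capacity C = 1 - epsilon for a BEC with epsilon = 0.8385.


C = 1 - epsilon = 1 - 0.8385 = 0.1615

0.1615 bits


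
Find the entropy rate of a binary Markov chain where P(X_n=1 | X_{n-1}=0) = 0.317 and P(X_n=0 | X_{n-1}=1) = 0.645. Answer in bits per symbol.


Stationary distribution: pi_0 = p10/(p01+p10) = 0.6705, pi_1 = 0.3295. Entropy rate H' = pi_0*H(p01) + pi_1*H(p10) = 0.6705*0.9011 + 0.3295*0.9385 = 0.9134

0.9134 bits/symbol


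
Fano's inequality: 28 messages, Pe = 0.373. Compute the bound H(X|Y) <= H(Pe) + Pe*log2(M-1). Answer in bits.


H(Pe) = -Pe*log2(Pe) - (1-Pe)*log2(1-Pe) = -0.373*log2(0.373) - 0.627*log2(0.627) = 0.530687 + 0.422261 = 0.9529. Pe*log2(M-1) = 0.373*log2(27) = 1.773573. Bound = H(Pe) + Pe*log2(M-1) = 0.530687 + 0.422261 + 1.773573 = 2.7265

2.7265 bits


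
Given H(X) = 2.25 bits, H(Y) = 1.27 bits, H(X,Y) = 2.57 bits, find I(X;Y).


I(X;Y) = H(X) + H(Y) - H(X,Y) = 2.25 + 1.27 - 2.57 = 0.95

0.95 bits


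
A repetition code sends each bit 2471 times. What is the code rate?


Rate = k/n = 1/2471

1/2471


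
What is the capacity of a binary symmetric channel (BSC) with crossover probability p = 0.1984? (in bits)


H(p) = -p*log2(p) - (1-p)*log2(1-p) = -0.1984*log2(0.1984) - 0.8016*log2(0.8016) = 0.462970 + 0.255747 = 0.7187. C = 1 - H(p) = 1 - 0.7187 = 0.2813

0.2813 bits


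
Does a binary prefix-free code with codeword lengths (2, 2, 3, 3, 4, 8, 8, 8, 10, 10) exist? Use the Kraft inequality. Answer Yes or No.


Kraft sum = sum(2^(-l_i)) = 0.8262, need <= 1. Result: satisfied (a binary prefix-free code with these lengths exists)

Yes


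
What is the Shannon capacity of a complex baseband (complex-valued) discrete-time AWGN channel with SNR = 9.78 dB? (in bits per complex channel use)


SNR_linear = 10^(9.78/10) = 9.506; C = log2(1 + SNR_linear) = log2(1 + 9.506) = 3.3931

3.3931 bits/channel use


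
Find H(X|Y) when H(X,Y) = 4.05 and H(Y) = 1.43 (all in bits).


H(X|Y) = H(X,Y) - H(Y) = 4.05 - 1.43 = 2.62

2.62 bits


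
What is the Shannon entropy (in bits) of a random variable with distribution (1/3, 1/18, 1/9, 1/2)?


H = -sum(p_i * log2(p_i)). Terms: -(1/3)*log2(1/3) = 0.528321; -(1/18)*log2(1/18) = 0.231663; -(1/9)*log2(1/9) = 0.352214; -(1/2)*log2(1/2) = 0.500000. H = 0.528321 + 0.231663 + 0.352214 + 0.500000 = 1.6122

1.6122 bits


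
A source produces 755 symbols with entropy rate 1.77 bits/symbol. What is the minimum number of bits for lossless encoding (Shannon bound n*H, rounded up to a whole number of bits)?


Minimum bits >= n * H = 755 * 1.77 = 1336.35, rounded up to a whole number of bits = 1337

1337 bits


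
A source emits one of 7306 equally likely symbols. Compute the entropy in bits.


H = log2(n) = log2(7306) = 12.8349

12.8349 bits


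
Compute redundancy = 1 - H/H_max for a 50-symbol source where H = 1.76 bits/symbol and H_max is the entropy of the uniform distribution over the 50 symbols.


H_max = log2(K) = log2(50) = 5.6439 bits/symbol. Redundancy = 1 - H/H_max = 1 - 1.76/5.6439 = 1 - 0.3118 = 0.6882

0.6882


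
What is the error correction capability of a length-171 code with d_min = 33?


Correction capability = floor((d-1)/2) = floor((33-1)/2) = 16

16 errors


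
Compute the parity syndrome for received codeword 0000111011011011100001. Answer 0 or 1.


Syndrome = XOR of all bits = 0 XOR 0 XOR 0 XOR 0 XOR 1 XOR 1 XOR 1 XOR 0 XOR 1 XOR 1 XOR 0 XOR 1 XOR 1 XOR 0 XOR 1 XOR 1 XOR 1 XOR 0 XOR 0 XOR 0 XOR 0 XOR 1 = 1

1


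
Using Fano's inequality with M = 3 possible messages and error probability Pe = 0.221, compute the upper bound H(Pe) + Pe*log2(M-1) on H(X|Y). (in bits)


H(Pe) = -Pe*log2(Pe) - (1-Pe)*log2(1-Pe) = -0.221*log2(0.221) - 0.779*log2(0.779) = 0.481312 + 0.280677 = 0.762. Pe*log2(M-1) = 0.221*log2(2) = 0.221000. Bound = H(Pe) + Pe*log2(M-1) = 0.481312 + 0.280677 + 0.221000 = 0.983

0.983 bits


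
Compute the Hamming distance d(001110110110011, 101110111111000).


Count differing positions: ^ . . . . . . . ^ . . ^ . ^ ^ = 5 differences

5


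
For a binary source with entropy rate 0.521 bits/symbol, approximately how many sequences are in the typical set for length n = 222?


log2|A_typical| = nH = 222 * 0.521 = 115.662, so |A_typical| ~ 2^115.662 = 6.573e+34

6.573e+34


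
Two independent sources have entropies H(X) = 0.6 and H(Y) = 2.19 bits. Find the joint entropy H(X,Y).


For independent variables, H(X,Y) = H(X) + H(Y) = 0.6 + 2.19 = 2.79

2.79 bits


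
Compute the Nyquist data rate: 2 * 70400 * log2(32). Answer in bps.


Rate = 2 * B * log2(M) = 2 * 70400 * 5.0 = 704000.0

704000.0 bps


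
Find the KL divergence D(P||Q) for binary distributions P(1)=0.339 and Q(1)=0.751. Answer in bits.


KL = p*log2(p/q) + (1-p)*log2((1-p)/(1-q)) = 0.339*log2(0.339/0.751) + 0.661*log2(0.661/0.249) = 0.542

0.542 bits


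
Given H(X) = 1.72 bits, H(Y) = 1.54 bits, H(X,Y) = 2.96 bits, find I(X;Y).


I(X;Y) = H(X) + H(Y) - H(X,Y) = 1.72 + 1.54 - 2.96 = 0.3

0.3 bits


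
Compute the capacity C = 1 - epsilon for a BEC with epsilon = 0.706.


C = 1 - epsilon = 1 - 0.706 = 0.294

0.294 bits


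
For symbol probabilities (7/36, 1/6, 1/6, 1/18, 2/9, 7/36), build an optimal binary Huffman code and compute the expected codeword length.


Huffman construction (repeatedly merge the two least-probable nodes; each merge adds 1 bit to every symbol beneath it): 1/18 + 1/6 = 2/9; 1/6 + 7/36 = 13/36; 7/36 + 2/9 = 5/12; 2/9 + 13/36 = 7/12; 5/12 + 7/12 = 1. Resulting codeword lengths (in the order the probabilities were given): (3, 3, 3, 3, 2, 2). L_avg = sum(p_i * l_i) = 7/36*3 + 1/6*3 + 1/6*3 + 1/18*3 + 2/9*2 + 7/36*2 = 31/12 = 2.5833

2.5833 bits


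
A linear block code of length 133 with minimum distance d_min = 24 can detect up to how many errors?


Detection capability = d_min - 1 = 24 - 1 = 23

23 errors


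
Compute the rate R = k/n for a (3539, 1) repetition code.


Rate = k/n = 1/3539

1/3539


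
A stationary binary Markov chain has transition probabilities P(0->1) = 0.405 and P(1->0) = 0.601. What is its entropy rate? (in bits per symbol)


Stationary distribution: pi_0 = p10/(p01+p10) = 0.5974, pi_1 = 0.4026. Entropy rate H' = pi_0*H(p01) + pi_1*H(p10) = 0.5974*0.9738 + 0.4026*0.9704 = 0.9724

0.9724 bits/symbol


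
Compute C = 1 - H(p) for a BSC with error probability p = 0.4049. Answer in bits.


H(p) = -p*log2(p) - (1-p)*log2(1-p) = -0.4049*log2(0.4049) - 0.5951*log2(0.5951) = 0.528136 + 0.445608 = 0.9737. C = 1 - H(p) = 1 - 0.9737 = 0.0263

0.0263 bits


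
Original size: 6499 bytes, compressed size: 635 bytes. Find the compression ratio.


Ratio = original / compressed = 6499 / 635 = 10.2346

10.2346


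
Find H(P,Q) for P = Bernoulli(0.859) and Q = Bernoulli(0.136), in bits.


H(P,Q) = -p*log2(q) - (1-p)*log2(1-q). -0.859*log2(0.136) = 2.472478; -0.141*log2(0.864) = 0.029736. H(P,Q) = 2.472478 + 0.029736 = 2.5022

2.5022 bits


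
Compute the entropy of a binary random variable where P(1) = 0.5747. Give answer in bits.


H = -p*log2(p) - (1-p)*log2(1-p). -0.5747*log2(0.5747) = 0.459254; -0.4253*log2(0.4253) = 0.524585. H = 0.459254 + 0.524585 = 0.9838

0.9838 bits


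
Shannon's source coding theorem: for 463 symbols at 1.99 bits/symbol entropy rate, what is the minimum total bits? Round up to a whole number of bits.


Minimum bits >= n * H = 463 * 1.99 = 921.37, rounded up to a whole number of bits = 922

922 bits


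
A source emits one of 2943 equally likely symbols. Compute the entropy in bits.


H = log2(n) = log2(2943) = 11.5231

11.5231 bits


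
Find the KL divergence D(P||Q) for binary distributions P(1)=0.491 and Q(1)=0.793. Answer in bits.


KL = p*log2(p/q) + (1-p)*log2((1-p)/(1-q)) = 0.491*log2(0.491/0.793) + 0.509*log2(0.509/0.207) = 0.3211

0.3211 bits


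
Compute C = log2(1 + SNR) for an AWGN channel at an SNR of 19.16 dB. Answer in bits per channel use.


SNR_linear = 10^(19.16/10) = 82.4138; C = log2(1 + SNR_linear) = log2(1 + 82.4138) = 6.3822

6.3822 bits/channel use


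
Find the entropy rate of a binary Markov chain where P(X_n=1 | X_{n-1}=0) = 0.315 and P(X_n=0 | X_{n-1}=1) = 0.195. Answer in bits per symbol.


Stationary distribution: pi_0 = p10/(p01+p10) = 0.3824, pi_1 = 0.6176. Entropy rate H' = pi_0*H(p01) + pi_1*H(p10) = 0.3824*0.8989 + 0.6176*0.7118 = 0.7833

0.7833 bits/symbol


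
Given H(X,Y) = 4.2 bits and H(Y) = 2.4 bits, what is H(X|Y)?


H(X|Y) = H(X,Y) - H(Y) = 4.2 - 2.4 = 1.8

1.8 bits


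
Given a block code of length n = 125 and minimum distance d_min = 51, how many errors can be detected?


Detection capability = d_min - 1 = 51 - 1 = 50

50 errors


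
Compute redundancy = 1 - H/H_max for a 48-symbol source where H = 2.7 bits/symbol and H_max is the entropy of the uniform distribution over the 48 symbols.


H_max = log2(K) = log2(48) = 5.585 bits/symbol. Redundancy = 1 - H/H_max = 1 - 2.7/5.585 = 1 - 0.4834 = 0.5166

0.5166


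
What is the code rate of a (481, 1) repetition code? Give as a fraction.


Rate = k/n = 1/481

1/481


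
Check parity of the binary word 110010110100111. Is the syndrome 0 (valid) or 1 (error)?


Syndrome = XOR of all bits = 1 XOR 1 XOR 0 XOR 0 XOR 1 XOR 0 XOR 1 XOR 1 XOR 0 XOR 1 XOR 0 XOR 0 XOR 1 XOR 1 XOR 1 = 1

1


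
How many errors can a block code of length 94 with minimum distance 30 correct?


Correction capability = floor((d-1)/2) = floor((30-1)/2) = 14

14 errors


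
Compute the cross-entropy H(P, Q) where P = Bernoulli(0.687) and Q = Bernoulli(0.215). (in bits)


H(P,Q) = -p*log2(q) - (1-p)*log2(1-q). -0.687*log2(0.215) = 1.523485; -0.313*log2(0.785) = 0.109311. H(P,Q) = 1.523485 + 0.109311 = 1.6328

1.6328 bits


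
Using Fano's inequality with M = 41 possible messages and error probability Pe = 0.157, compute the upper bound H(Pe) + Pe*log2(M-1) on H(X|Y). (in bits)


H(Pe) = -Pe*log2(Pe) - (1-Pe)*log2(1-Pe) = -0.157*log2(0.157) - 0.843*log2(0.843) = 0.419373 + 0.207711 = 0.6271. Pe*log2(M-1) = 0.157*log2(40) = 0.835543. Bound = H(Pe) + Pe*log2(M-1) = 0.419373 + 0.207711 + 0.835543 = 1.4626

1.4626 bits


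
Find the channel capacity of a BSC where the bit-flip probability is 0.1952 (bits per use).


H(p) = -p*log2(p) - (1-p)*log2(1-p) = -0.1952*log2(0.1952) - 0.8048*log2(0.8048) = 0.460082 + 0.252142 = 0.7122. C = 1 - H(p) = 1 - 0.7122 = 0.2878

0.2878 bits


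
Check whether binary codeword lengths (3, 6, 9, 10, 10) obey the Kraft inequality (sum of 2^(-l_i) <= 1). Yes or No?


Kraft sum = sum(2^(-l_i)) = 0.1445, need <= 1. Result: satisfied (a binary prefix-free code with these lengths exists)

Yes


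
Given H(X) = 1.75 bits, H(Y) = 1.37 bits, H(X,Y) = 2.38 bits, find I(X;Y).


I(X;Y) = H(X) + H(Y) - H(X,Y) = 1.75 + 1.37 - 2.38 = 0.74

0.74 bits


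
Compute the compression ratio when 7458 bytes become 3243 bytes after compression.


Ratio = original / compressed = 7458 / 3243 = 2.2997

2.2997


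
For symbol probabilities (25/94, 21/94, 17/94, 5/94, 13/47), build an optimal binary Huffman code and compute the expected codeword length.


Huffman construction (repeatedly merge the two least-probable nodes; each merge adds 1 bit to every symbol beneath it): 5/94 + 17/94 = 11/47; 21/94 + 11/47 = 43/94; 25/94 + 13/47 = 51/94; 43/94 + 51/94 = 1. Resulting codeword lengths (in the order the probabilities were given): (2, 2, 3, 3, 2). L_avg = sum(p_i * l_i) = 25/94*2 + 21/94*2 + 17/94*3 + 5/94*3 + 13/47*2 = 105/47 = 2.234

2.234 bits


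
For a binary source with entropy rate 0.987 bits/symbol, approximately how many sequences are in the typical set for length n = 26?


log2|A_typical| = nH = 26 * 0.987 = 25.662, so |A_typical| ~ 2^25.662 = 5.309e+07

5.309e+07


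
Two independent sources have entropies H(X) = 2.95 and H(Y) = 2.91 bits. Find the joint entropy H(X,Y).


For independent variables, H(X,Y) = H(X) + H(Y) = 2.95 + 2.91 = 5.86

5.86 bits


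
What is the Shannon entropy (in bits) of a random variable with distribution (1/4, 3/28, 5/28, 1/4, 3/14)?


H = -sum(p_i * log2(p_i)). Terms: -(1/4)*log2(1/4) = 0.500000; -(3/28)*log2(3/28) = 0.345256; -(5/28)*log2(5/28) = 0.443826; -(1/4)*log2(1/4) = 0.500000; -(3/14)*log2(3/14) = 0.476227. H = 0.500000 + 0.345256 + 0.443826 + 0.500000 + 0.476227 = 2.2653

2.2653 bits


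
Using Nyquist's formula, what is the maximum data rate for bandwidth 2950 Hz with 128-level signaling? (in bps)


Rate = 2 * B * log2(M) = 2 * 2950 * 7.0 = 41300.0

41300.0 bps


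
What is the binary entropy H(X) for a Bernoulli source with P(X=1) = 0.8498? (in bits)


H = -p*log2(p) - (1-p)*log2(1-p). -0.8498*log2(0.8498) = 0.199537; -0.1502*log2(0.1502) = 0.410804. H = 0.199537 + 0.410804 = 0.6103

0.6103 bits


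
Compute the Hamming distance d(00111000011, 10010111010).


Count differing positions: ^ . ^ . ^ ^ ^ ^ . . ^ = 7 differences

7


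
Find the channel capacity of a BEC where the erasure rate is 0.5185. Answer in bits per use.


C = 1 - epsilon = 1 - 0.5185 = 0.4815

0.4815 bits


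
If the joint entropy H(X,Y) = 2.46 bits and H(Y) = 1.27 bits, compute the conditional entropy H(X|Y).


H(X|Y) = H(X,Y) - H(Y) = 2.46 - 1.27 = 1.19

1.19 bits


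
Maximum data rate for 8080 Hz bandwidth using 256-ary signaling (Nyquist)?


Rate = 2 * B * log2(M) = 2 * 8080 * 8.0 = 129280.0

129280.0 bps


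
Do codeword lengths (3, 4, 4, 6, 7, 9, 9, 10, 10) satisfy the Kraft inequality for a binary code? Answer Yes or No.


Kraft sum = sum(2^(-l_i)) = 0.2793, need <= 1. Result: satisfied (a binary prefix-free code with these lengths exists)

Yes


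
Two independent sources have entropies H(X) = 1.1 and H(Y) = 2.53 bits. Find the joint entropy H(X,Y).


For independent variables, H(X,Y) = H(X) + H(Y) = 1.1 + 2.53 = 3.63

3.63 bits


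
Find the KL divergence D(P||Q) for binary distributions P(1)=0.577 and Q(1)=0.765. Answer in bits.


KL = p*log2(p/q) + (1-p)*log2((1-p)/(1-q)) = 0.577*log2(0.577/0.765) + 0.423*log2(0.423/0.235) = 0.1239

0.1239 bits


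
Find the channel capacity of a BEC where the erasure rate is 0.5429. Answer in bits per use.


C = 1 - epsilon = 1 - 0.5429 = 0.4571

0.4571 bits


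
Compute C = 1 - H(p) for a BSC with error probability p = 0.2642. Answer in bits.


H(p) = -p*log2(p) - (1-p)*log2(1-p) = -0.2642*log2(0.2642) - 0.7358*log2(0.7358) = 0.507343 + 0.325676 = 0.833. C = 1 - H(p) = 1 - 0.833 = 0.167

0.167 bits


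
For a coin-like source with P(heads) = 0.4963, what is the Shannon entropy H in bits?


H = -p*log2(p) - (1-p)*log2(1-p). -0.4963*log2(0.4963) = 0.501618; -0.5037*log2(0.5037) = 0.498342. H = 0.501618 + 0.498342 = 1.0

1.0 bits


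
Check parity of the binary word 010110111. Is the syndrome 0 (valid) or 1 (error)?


Syndrome = XOR of all bits = 0 XOR 1 XOR 0 XOR 1 XOR 1 XOR 0 XOR 1 XOR 1 XOR 1 = 0

0


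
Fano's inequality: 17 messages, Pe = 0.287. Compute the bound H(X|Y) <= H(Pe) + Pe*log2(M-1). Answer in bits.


H(Pe) = -Pe*log2(Pe) - (1-Pe)*log2(1-Pe) = -0.287*log2(0.287) - 0.713*log2(0.713) = 0.516852 + 0.347963 = 0.8648. Pe*log2(M-1) = 0.287*log2(16) = 1.148000. Bound = H(Pe) + Pe*log2(M-1) = 0.516852 + 0.347963 + 1.148000 = 2.0128

2.0128 bits


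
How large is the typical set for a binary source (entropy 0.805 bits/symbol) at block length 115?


log2|A_typical| = nH = 115 * 0.805 = 92.575, so |A_typical| ~ 2^92.575 = 7.377e+27

7.377e+27


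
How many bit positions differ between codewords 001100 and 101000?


Count differing positions: ^ . . ^ . . = 2 differences

2


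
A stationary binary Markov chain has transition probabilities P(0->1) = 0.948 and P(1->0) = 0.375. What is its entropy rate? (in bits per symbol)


Stationary distribution: pi_0 = p10/(p01+p10) = 0.2834, pi_1 = 0.7166. Entropy rate H' = pi_0*H(p01) + pi_1*H(p10) = 0.2834*0.2948 + 0.7166*0.9544 = 0.7675

0.7675 bits/symbol


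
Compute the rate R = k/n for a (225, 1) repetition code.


Rate = k/n = 1/225

1/225


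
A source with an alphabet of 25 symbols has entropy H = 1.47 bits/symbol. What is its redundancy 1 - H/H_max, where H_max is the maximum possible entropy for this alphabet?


H_max = log2(K) = log2(25) = 4.6439 bits/symbol. Redundancy = 1 - H/H_max = 1 - 1.47/4.6439 = 1 - 0.3165 = 0.6835

0.6835


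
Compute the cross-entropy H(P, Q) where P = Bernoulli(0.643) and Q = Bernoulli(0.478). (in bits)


H(P,Q) = -p*log2(q) - (1-p)*log2(1-q). -0.643*log2(0.478) = 0.684742; -0.357*log2(0.522) = 0.334823. H(P,Q) = 0.684742 + 0.334823 = 1.0196

1.0196 bits


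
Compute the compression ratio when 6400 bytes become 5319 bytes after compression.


Ratio = original / compressed = 6400 / 5319 = 1.2032

1.2032


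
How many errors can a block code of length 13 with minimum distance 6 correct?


Correction capability = floor((d-1)/2) = floor((6-1)/2) = 2

2 errors


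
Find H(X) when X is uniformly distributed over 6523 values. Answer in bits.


H = log2(n) = log2(6523) = 12.6713

12.6713 bits


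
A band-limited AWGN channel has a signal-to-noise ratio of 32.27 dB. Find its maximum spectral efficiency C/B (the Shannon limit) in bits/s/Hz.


SNR_linear = 10^(32.27/10) = 1686.553; C/B = log2(1 + SNR_linear) = log2(1 + 1686.553) = 10.7207

10.7207 bits/s/Hz


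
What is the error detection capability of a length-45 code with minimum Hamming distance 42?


Detection capability = d_min - 1 = 42 - 1 = 41

41 errors


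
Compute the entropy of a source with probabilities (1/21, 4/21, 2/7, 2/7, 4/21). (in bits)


H = -sum(p_i * log2(p_i)). Terms: -(1/21)*log2(1/21) = 0.209158; -(4/21)*log2(4/21) = 0.455680; -(2/7)*log2(2/7) = 0.516387; -(2/7)*log2(2/7) = 0.516387; -(4/21)*log2(4/21) = 0.455680. H = 0.209158 + 0.455680 + 0.516387 + 0.516387 + 0.455680 = 2.1533

2.1533 bits


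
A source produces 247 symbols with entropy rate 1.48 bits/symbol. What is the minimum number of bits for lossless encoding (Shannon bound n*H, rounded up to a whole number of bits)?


Minimum bits >= n * H = 247 * 1.48 = 365.56, rounded up to a whole number of bits = 366

366 bits


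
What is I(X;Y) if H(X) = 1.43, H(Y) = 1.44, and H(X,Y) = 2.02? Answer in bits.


I(X;Y) = H(X) + H(Y) - H(X,Y) = 1.43 + 1.44 - 2.02 = 0.85

0.85 bits


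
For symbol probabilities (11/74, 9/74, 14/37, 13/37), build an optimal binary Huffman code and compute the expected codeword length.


Huffman construction (repeatedly merge the two least-probable nodes; each merge adds 1 bit to every symbol beneath it): 9/74 + 11/74 = 10/37; 10/37 + 13/37 = 23/37; 14/37 + 23/37 = 1. Resulting codeword lengths (in the order the probabilities were given): (3, 3, 1, 2). L_avg = sum(p_i * l_i) = 11/74*3 + 9/74*3 + 14/37*1 + 13/37*2 = 70/37 = 1.8919

1.8919 bits


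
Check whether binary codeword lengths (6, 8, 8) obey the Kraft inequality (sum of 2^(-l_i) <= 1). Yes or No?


Kraft sum = sum(2^(-l_i)) = 0.0234, need <= 1. Result: satisfied (a binary prefix-free code with these lengths exists)

Yes


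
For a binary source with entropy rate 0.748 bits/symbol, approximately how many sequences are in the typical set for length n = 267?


log2|A_typical| = nH = 267 * 0.748 = 199.716, so |A_typical| ~ 2^199.716 = 1.320e+60

1.320e+60


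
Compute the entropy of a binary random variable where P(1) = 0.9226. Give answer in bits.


H = -p*log2(p) - (1-p)*log2(1-p). -0.9226*log2(0.9226) = 0.107227; -0.0774*log2(0.0774) = 0.285724. H = 0.107227 + 0.285724 = 0.393

0.393 bits


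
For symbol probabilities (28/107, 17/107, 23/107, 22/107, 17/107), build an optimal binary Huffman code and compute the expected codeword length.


Huffman construction (repeatedly merge the two least-probable nodes; each merge adds 1 bit to every symbol beneath it): 17/107 + 17/107 = 34/107; 22/107 + 23/107 = 45/107; 28/107 + 34/107 = 62/107; 45/107 + 62/107 = 1. Resulting codeword lengths (in the order the probabilities were given): (2, 3, 2, 2, 3). L_avg = sum(p_i * l_i) = 28/107*2 + 17/107*3 + 23/107*2 + 22/107*2 + 17/107*3 = 248/107 = 2.3178

2.3178 bits


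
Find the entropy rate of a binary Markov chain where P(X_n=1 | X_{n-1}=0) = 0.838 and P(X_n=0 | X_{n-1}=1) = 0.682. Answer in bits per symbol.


Stationary distribution: pi_0 = p10/(p01+p10) = 0.4487, pi_1 = 0.5513. Entropy rate H' = pi_0*H(p01) + pi_1*H(p10) = 0.4487*0.6391 + 0.5513*0.9022 = 0.7841

0.7841 bits/symbol


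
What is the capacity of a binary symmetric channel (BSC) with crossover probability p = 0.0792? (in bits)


H(p) = -p*log2(p) - (1-p)*log2(1-p) = -0.0792*log2(0.0792) - 0.9208*log2(0.9208) = 0.289742 + 0.109612 = 0.3994. C = 1 - H(p) = 1 - 0.3994 = 0.6006

0.6006 bits


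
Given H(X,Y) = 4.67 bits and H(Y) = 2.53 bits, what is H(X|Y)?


H(X|Y) = H(X,Y) - H(Y) = 4.67 - 2.53 = 2.14

2.14 bits


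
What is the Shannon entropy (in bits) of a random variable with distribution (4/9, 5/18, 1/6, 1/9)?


H = -sum(p_i * log2(p_i)). Terms: -(4/9)*log2(4/9) = 0.519967; -(5/18)*log2(5/18) = 0.513332; -(1/6)*log2(1/6) = 0.430827; -(1/9)*log2(1/9) = 0.352214. H = 0.519967 + 0.513332 + 0.430827 + 0.352214 = 1.8163

1.8163 bits


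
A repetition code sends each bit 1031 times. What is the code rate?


Rate = k/n = 1/1031

1/1031


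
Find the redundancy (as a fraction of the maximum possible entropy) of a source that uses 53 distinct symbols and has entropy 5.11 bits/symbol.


H_max = log2(K) = log2(53) = 5.7279 bits/symbol. Redundancy = 1 - H/H_max = 1 - 5.11/5.7279 = 1 - 0.8921 = 0.1079

0.1079


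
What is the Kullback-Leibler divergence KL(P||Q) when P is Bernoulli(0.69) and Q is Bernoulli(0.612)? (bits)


KL = p*log2(p/q) + (1-p)*log2((1-p)/(1-q)) = 0.69*log2(0.69/0.612) + 0.31*log2(0.31/0.388) = 0.019

0.019 bits


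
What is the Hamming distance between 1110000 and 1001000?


Count differing positions: . ^ ^ ^ . . . = 3 differences

3


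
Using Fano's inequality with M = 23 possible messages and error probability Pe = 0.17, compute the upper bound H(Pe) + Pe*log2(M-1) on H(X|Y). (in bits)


H(Pe) = -Pe*log2(Pe) - (1-Pe)*log2(1-Pe) = -0.17*log2(0.17) - 0.83*log2(0.83) = 0.434587 + 0.223118 = 0.6577. Pe*log2(M-1) = 0.17*log2(22) = 0.758103. Bound = H(Pe) + Pe*log2(M-1) = 0.434587 + 0.223118 + 0.758103 = 1.4158

1.4158 bits


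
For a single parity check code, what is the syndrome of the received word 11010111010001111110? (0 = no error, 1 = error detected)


Syndrome = XOR of all bits = 1 XOR 1 XOR 0 XOR 1 XOR 0 XOR 1 XOR 1 XOR 1 XOR 0 XOR 1 XOR 0 XOR 0 XOR 0 XOR 1 XOR 1 XOR 1 XOR 1 XOR 1 XOR 1 XOR 0 = 1

1


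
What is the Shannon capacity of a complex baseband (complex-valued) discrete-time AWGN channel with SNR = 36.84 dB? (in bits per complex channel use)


SNR_linear = 10^(36.84/10) = 4830.588; C = log2(1 + SNR_linear) = log2(1 + 4830.588) = 12.2383

12.2383 bits/channel use


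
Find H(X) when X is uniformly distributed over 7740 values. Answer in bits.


H = log2(n) = log2(7740) = 12.9181

12.9181 bits


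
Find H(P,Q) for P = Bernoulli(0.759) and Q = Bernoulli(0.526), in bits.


H(P,Q) = -p*log2(q) - (1-p)*log2(1-q). -0.759*log2(0.526) = 0.703491; -0.241*log2(0.474) = 0.259567. H(P,Q) = 0.703491 + 0.259567 = 0.9631

0.9631 bits


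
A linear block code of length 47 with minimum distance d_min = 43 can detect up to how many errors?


Detection capability = d_min - 1 = 43 - 1 = 42

42 errors


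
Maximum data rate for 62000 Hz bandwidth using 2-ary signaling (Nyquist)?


Rate = 2 * B * log2(M) = 2 * 62000 * 1.0 = 124000.0

124000.0 bps


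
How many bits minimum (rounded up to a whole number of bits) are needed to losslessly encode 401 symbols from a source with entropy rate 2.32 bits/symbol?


Minimum bits >= n * H = 401 * 2.32 = 930.32, rounded up to a whole number of bits = 931

931 bits


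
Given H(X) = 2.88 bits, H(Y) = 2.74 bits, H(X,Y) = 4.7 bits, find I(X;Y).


I(X;Y) = H(X) + H(Y) - H(X,Y) = 2.88 + 2.74 - 4.7 = 0.92

0.92 bits


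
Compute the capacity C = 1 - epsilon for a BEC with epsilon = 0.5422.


C = 1 - epsilon = 1 - 0.5422 = 0.4578

0.4578 bits


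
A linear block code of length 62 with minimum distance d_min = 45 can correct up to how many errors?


Correction capability = floor((d-1)/2) = floor((45-1)/2) = 22

22 errors


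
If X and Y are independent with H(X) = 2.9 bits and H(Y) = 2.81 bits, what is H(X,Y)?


For independent variables, H(X,Y) = H(X) + H(Y) = 2.9 + 2.81 = 5.71

5.71 bits


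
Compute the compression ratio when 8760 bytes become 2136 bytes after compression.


Ratio = original / compressed = 8760 / 2136 = 4.1011

4.1011


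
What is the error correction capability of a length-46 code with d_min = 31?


Correction capability = floor((d-1)/2) = floor((31-1)/2) = 15

15 errors


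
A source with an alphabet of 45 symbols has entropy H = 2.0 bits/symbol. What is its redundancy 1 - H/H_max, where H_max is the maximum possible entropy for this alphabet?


H_max = log2(K) = log2(45) = 5.4919 bits/symbol. Redundancy = 1 - H/H_max = 1 - 2.0/5.4919 = 1 - 0.3642 = 0.6358

0.6358


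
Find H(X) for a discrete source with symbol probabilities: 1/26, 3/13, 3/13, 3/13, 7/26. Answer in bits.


H = -sum(p_i * log2(p_i)). Terms: -(1/26)*log2(1/26) = 0.180786; -(3/13)*log2(3/13) = 0.488187; -(3/13)*log2(3/13) = 0.488187; -(3/13)*log2(3/13) = 0.488187; -(7/26)*log2(7/26) = 0.509677. H = 0.180786 + 0.488187 + 0.488187 + 0.488187 + 0.509677 = 2.155

2.155 bits


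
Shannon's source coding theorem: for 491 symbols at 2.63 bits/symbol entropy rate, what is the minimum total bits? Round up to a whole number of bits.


Minimum bits >= n * H = 491 * 2.63 = 1291.33, rounded up to a whole number of bits = 1292

1292 bits


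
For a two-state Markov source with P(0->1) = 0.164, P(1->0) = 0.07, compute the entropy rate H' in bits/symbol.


Stationary distribution: pi_0 = p10/(p01+p10) = 0.2991, pi_1 = 0.7009. Entropy rate H' = pi_0*H(p01) + pi_1*H(p10) = 0.2991*0.6438 + 0.7009*0.3659 = 0.449

0.449 bits/symbol


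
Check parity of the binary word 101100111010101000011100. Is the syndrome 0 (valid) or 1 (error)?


Syndrome = XOR of all bits = 1 XOR 0 XOR 1 XOR 1 XOR 0 XOR 0 XOR 1 XOR 1 XOR 1 XOR 0 XOR 1 XOR 0 XOR 1 XOR 0 XOR 1 XOR 0 XOR 0 XOR 0 XOR 0 XOR 1 XOR 1 XOR 1 XOR 0 XOR 0 = 0

0


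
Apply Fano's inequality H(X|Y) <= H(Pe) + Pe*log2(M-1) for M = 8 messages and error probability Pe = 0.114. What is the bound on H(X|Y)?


H(Pe) = -Pe*log2(Pe) - (1-Pe)*log2(1-Pe) = -0.114*log2(0.114) - 0.886*log2(0.886) = 0.357150 + 0.154715 = 0.5119. Pe*log2(M-1) = 0.114*log2(7) = 0.320038. Bound = H(Pe) + Pe*log2(M-1) = 0.357150 + 0.154715 + 0.320038 = 0.8319

0.8319 bits


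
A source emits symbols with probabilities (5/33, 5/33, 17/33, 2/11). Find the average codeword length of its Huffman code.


Huffman construction (repeatedly merge the two least-probable nodes; each merge adds 1 bit to every symbol beneath it): 5/33 + 5/33 = 10/33; 2/11 + 10/33 = 16/33; 16/33 + 17/33 = 1. Resulting codeword lengths (in the order the probabilities were given): (3, 3, 1, 2). L_avg = sum(p_i * l_i) = 5/33*3 + 5/33*3 + 17/33*1 + 2/11*2 = 59/33 = 1.7879

1.7879 bits


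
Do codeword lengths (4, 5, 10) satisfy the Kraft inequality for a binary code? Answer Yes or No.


Kraft sum = sum(2^(-l_i)) = 0.0947, need <= 1. Result: satisfied (a binary prefix-free code with these lengths exists)

Yes


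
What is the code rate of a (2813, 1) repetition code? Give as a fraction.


Rate = k/n = 1/2813

1/2813


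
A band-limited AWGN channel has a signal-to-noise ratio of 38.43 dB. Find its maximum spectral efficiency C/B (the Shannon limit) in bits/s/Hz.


SNR_linear = 10^(38.43/10) = 6966.2651; C/B = log2(1 + SNR_linear) = log2(1 + 6966.2651) = 12.7664

12.7664 bits/s/Hz


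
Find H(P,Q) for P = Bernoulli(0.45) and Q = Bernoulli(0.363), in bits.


H(P,Q) = -p*log2(q) - (1-p)*log2(1-q). -0.45*log2(0.363) = 0.657881; -0.55*log2(0.637) = 0.357849. H(P,Q) = 0.657881 + 0.357849 = 1.0157

1.0157 bits


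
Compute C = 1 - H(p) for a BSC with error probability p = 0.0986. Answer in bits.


H(p) = -p*log2(p) - (1-p)*log2(1-p) = -0.0986*log2(0.0986) - 0.9014*log2(0.9014) = 0.329548 + 0.134994 = 0.4645. C = 1 - H(p) = 1 - 0.4645 = 0.5355

0.5355 bits


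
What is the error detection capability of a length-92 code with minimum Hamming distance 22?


Detection capability = d_min - 1 = 22 - 1 = 21

21 errors


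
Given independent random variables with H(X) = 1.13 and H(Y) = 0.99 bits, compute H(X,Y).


For independent variables, H(X,Y) = H(X) + H(Y) = 1.13 + 0.99 = 2.12

2.12 bits


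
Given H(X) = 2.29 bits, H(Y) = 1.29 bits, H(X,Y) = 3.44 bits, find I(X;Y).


I(X;Y) = H(X) + H(Y) - H(X,Y) = 2.29 + 1.29 - 3.44 = 0.14

0.14 bits


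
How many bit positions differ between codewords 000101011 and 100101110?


Count differing positions: ^ . . . . . ^ . ^ = 3 differences

3


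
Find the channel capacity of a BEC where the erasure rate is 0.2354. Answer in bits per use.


C = 1 - epsilon = 1 - 0.2354 = 0.7646

0.7646 bits


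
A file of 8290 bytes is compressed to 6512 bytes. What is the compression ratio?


Ratio = original / compressed = 8290 / 6512 = 1.273

1.273


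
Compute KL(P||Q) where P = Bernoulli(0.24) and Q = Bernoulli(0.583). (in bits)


KL = p*log2(p/q) + (1-p)*log2((1-p)/(1-q)) = 0.24*log2(0.24/0.583) + 0.76*log2(0.76/0.417) = 0.3508

0.3508 bits


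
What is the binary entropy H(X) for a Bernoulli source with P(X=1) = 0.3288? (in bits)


H = -p*log2(p) - (1-p)*log2(1-p). -0.3288*log2(0.3288) = 0.527631; -0.6712*log2(0.6712) = 0.386064. H = 0.527631 + 0.386064 = 0.9137

0.9137 bits


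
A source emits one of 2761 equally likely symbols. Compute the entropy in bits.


H = log2(n) = log2(2761) = 11.431

11.431 bits


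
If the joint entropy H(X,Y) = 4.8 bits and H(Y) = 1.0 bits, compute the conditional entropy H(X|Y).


H(X|Y) = H(X,Y) - H(Y) = 4.8 - 1.0 = 3.8

3.8 bits


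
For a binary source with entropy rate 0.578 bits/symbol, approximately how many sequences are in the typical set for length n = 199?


log2|A_typical| = nH = 199 * 0.578 = 115.022, so |A_typical| ~ 2^115.022 = 4.218e+34

4.218e+34


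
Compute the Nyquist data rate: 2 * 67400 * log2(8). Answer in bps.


Rate = 2 * B * log2(M) = 2 * 67400 * 3.0 = 404400.0

404400.0 bps


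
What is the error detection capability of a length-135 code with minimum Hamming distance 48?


Detection capability = d_min - 1 = 48 - 1 = 47

47 errors


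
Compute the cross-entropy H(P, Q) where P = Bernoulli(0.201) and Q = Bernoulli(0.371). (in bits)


H(P,Q) = -p*log2(q) - (1-p)*log2(1-q). -0.201*log2(0.371) = 0.287532; -0.799*log2(0.629) = 0.534426. H(P,Q) = 0.287532 + 0.534426 = 0.822

0.822 bits


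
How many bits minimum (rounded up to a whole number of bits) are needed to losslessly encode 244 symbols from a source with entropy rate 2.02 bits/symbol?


Minimum bits >= n * H = 244 * 2.02 = 492.88, rounded up to a whole number of bits = 493

493 bits


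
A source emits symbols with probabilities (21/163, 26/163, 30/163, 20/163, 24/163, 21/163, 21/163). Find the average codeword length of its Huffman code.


Huffman construction (repeatedly merge the two least-probable nodes; each merge adds 1 bit to every symbol beneath it): 20/163 + 21/163 = 41/163; 21/163 + 21/163 = 42/163; 24/163 + 26/163 = 50/163; 30/163 + 41/163 = 71/163; 42/163 + 50/163 = 92/163; 71/163 + 92/163 = 1. Resulting codeword lengths (in the order the probabilities were given): (3, 3, 2, 3, 3, 3, 3). L_avg = sum(p_i * l_i) = 21/163*3 + 26/163*3 + 30/163*2 + 20/163*3 + 24/163*3 + 21/163*3 + 21/163*3 = 459/163 = 2.816

2.816 bits


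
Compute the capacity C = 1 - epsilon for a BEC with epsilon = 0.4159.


C = 1 - epsilon = 1 - 0.4159 = 0.5841

0.5841 bits


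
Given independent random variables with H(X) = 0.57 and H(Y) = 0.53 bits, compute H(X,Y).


For independent variables, H(X,Y) = H(X) + H(Y) = 0.57 + 0.53 = 1.1

1.1 bits


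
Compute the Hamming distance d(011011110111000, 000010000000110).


Count differing positions: . ^ ^ . . ^ ^ ^ . ^ ^ ^ ^ ^ . = 10 differences

10


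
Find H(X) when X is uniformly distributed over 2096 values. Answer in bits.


H = log2(n) = log2(2096) = 11.0334

11.0334 bits


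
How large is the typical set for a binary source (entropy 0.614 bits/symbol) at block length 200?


log2|A_typical| = nH = 200 * 0.614 = 122.8, so |A_typical| ~ 2^122.8 = 9.257e+36

9.257e+36


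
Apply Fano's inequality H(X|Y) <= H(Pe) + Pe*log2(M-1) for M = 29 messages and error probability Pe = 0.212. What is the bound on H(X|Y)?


H(Pe) = -Pe*log2(Pe) - (1-Pe)*log2(1-Pe) = -0.212*log2(0.212) - 0.788*log2(0.788) = 0.474427 + 0.270861 = 0.7453. Pe*log2(M-1) = 0.212*log2(28) = 1.019159. Bound = H(Pe) + Pe*log2(M-1) = 0.474427 + 0.270861 + 1.019159 = 1.7644

1.7644 bits


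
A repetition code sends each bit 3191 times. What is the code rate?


Rate = k/n = 1/3191

1/3191


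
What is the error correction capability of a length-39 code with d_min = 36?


Correction capability = floor((d-1)/2) = floor((36-1)/2) = 17

17 errors


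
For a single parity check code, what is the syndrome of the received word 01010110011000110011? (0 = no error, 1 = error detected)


Syndrome = XOR of all bits = 0 XOR 1 XOR 0 XOR 1 XOR 0 XOR 1 XOR 1 XOR 0 XOR 0 XOR 1 XOR 1 XOR 0 XOR 0 XOR 0 XOR 1 XOR 1 XOR 0 XOR 0 XOR 1 XOR 1 = 0

0


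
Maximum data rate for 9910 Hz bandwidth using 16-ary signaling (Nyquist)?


Rate = 2 * B * log2(M) = 2 * 9910 * 4.0 = 79280.0

79280.0 bps


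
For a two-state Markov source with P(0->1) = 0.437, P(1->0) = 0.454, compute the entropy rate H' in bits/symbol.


Stationary distribution: pi_0 = p10/(p01+p10) = 0.5095, pi_1 = 0.4905. Entropy rate H' = pi_0*H(p01) + pi_1*H(p10) = 0.5095*0.9885 + 0.4905*0.9939 = 0.9912

0.9912 bits/symbol


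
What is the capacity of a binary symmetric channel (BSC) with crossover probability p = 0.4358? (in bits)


H(p) = -p*log2(p) - (1-p)*log2(1-p) = -0.4358*log2(0.4358) - 0.5642*log2(0.5642) = 0.522203 + 0.465872 = 0.9881. C = 1 - H(p) = 1 - 0.9881 = 0.0119

0.0119 bits


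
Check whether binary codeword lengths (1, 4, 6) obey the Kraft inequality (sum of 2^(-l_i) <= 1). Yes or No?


Kraft sum = sum(2^(-l_i)) = 0.5781, need <= 1. Result: satisfied (a binary prefix-free code with these lengths exists)

Yes


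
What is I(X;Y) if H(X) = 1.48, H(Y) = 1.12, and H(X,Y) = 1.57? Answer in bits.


I(X;Y) = H(X) + H(Y) - H(X,Y) = 1.48 + 1.12 - 1.57 = 1.03

1.03 bits
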